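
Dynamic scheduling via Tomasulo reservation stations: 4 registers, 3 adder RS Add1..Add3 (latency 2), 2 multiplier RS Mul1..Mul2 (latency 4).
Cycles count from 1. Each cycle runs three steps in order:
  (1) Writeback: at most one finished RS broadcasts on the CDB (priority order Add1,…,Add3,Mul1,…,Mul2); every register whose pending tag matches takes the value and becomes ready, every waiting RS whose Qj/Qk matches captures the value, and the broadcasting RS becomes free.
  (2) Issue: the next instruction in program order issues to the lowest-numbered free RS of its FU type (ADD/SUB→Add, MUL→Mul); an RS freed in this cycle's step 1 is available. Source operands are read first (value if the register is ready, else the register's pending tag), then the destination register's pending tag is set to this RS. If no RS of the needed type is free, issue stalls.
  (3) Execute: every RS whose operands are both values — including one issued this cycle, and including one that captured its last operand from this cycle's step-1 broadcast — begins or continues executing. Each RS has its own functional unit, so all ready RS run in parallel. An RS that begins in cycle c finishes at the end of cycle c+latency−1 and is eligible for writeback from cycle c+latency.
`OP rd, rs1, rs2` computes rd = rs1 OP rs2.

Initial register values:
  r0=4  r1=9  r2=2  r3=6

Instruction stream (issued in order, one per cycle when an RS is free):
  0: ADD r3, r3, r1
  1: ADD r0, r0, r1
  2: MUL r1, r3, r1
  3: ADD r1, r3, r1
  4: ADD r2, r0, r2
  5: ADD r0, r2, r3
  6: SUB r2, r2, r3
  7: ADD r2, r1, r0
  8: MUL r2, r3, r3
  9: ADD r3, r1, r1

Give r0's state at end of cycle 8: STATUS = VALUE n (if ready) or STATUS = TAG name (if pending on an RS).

c1: issue ADD r3<-Add1 | r0:4,r1:9,r2:2,r3:Add1
c2: issue ADD r0<-Add2 | r0:Add2,r1:9,r2:2,r3:Add1
c3: CDB Add1=15; issue MUL r1<-Mul1 | r0:Add2,r1:Mul1,r2:2,r3:15
c4: CDB Add2=13; issue ADD r1<-Add1 | r0:13,r1:Add1,r2:2,r3:15
c5: issue ADD r2<-Add2 | r0:13,r1:Add1,r2:Add2,r3:15
c6: issue ADD r0<-Add3 | r0:Add3,r1:Add1,r2:Add2,r3:15
c7: CDB Add2=15; issue SUB r2<-Add2 | r0:Add3,r1:Add1,r2:Add2,r3:15
c8: CDB Mul1=135; stall | r0:Add3,r1:Add1,r2:Add2,r3:15

STATUS = TAG Add3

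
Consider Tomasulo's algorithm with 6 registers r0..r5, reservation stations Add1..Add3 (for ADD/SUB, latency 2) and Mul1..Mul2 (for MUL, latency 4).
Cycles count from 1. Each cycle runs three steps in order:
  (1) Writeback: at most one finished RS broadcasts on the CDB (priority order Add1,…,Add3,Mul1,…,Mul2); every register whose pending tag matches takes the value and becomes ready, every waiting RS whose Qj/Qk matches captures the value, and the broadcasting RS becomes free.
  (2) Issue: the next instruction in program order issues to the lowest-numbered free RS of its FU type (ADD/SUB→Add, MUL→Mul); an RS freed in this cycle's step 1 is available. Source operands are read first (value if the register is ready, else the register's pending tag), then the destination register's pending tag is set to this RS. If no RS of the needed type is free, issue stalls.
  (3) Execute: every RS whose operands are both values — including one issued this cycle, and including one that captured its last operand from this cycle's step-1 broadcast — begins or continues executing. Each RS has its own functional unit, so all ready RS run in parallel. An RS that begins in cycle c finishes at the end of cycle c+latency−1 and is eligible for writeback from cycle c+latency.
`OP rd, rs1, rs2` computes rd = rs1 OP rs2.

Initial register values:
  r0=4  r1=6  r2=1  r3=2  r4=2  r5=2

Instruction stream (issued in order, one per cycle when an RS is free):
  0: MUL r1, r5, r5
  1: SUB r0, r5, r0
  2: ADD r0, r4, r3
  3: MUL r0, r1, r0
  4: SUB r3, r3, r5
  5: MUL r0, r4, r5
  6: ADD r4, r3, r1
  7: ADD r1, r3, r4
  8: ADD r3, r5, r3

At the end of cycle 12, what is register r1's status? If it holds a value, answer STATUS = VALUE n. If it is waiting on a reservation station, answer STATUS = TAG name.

cycle 1: issue MUL r1<-Mul1 // r0:4,r1:Mul1,r2:1,r3:2,r4:2,r5:2
cycle 2: issue SUB r0<-Add1 // r0:Add1,r1:Mul1,r2:1,r3:2,r4:2,r5:2
cycle 3: issue ADD r0<-Add2 // r0:Add2,r1:Mul1,r2:1,r3:2,r4:2,r5:2
cycle 4: CDB Add1=-2; issue MUL r0<-Mul2 // r0:Mul2,r1:Mul1,r2:1,r3:2,r4:2,r5:2
cycle 5: CDB Add2=4; issue SUB r3<-Add1 // r0:Mul2,r1:Mul1,r2:1,r3:Add1,r4:2,r5:2
cycle 6: CDB Mul1=4; issue MUL r0<-Mul1 // r0:Mul1,r1:4,r2:1,r3:Add1,r4:2,r5:2
cycle 7: CDB Add1=0; issue ADD r4<-Add1 // r0:Mul1,r1:4,r2:1,r3:0,r4:Add1,r5:2
cycle 8: issue ADD r1<-Add2 // r0:Mul1,r1:Add2,r2:1,r3:0,r4:Add1,r5:2
cycle 9: CDB Add1=4; issue ADD r3<-Add1 // r0:Mul1,r1:Add2,r2:1,r3:Add1,r4:4,r5:2
cycle 10: CDB Mul1=4 // r0:4,r1:Add2,r2:1,r3:Add1,r4:4,r5:2
cycle 11: CDB Add1=2 // r0:4,r1:Add2,r2:1,r3:2,r4:4,r5:2
cycle 12: CDB Add2=4 // r0:4,r1:4,r2:1,r3:2,r4:4,r5:2

STATUS = VALUE 4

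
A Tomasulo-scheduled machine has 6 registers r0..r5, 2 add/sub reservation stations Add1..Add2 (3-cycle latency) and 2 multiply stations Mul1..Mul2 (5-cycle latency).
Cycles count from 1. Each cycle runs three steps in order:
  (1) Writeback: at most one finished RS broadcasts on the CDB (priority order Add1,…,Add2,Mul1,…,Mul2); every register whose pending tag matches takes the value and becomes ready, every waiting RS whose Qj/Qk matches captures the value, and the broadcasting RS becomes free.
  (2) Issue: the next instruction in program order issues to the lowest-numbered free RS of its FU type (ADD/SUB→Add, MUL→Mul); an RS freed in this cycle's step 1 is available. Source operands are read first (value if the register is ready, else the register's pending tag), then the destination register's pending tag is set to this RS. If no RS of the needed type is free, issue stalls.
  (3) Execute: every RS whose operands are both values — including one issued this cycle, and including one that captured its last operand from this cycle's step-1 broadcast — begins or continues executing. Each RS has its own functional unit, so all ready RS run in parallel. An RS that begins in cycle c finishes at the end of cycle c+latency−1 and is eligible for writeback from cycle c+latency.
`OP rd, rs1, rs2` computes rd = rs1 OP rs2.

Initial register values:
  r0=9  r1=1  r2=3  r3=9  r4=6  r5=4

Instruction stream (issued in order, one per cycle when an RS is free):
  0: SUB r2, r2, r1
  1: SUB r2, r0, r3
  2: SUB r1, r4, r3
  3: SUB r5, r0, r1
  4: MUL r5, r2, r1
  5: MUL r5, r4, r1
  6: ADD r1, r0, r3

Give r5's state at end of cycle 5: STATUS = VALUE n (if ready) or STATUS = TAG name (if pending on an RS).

STATUS = TAG Add2

cycle 1: issue SUB r2<-Add1 // r0:9,r1:1,r2:Add1,r3:9,r4:6,r5:4
cycle 2: issue SUB r2<-Add2 // r0:9,r1:1,r2:Add2,r3:9,r4:6,r5:4
cycle 3: stall // r0:9,r1:1,r2:Add2,r3:9,r4:6,r5:4
cycle 4: CDB Add1=2; issue SUB r1<-Add1 // r0:9,r1:Add1,r2:Add2,r3:9,r4:6,r5:4
cycle 5: CDB Add2=0; issue SUB r5<-Add2 // r0:9,r1:Add1,r2:0,r3:9,r4:6,r5:Add2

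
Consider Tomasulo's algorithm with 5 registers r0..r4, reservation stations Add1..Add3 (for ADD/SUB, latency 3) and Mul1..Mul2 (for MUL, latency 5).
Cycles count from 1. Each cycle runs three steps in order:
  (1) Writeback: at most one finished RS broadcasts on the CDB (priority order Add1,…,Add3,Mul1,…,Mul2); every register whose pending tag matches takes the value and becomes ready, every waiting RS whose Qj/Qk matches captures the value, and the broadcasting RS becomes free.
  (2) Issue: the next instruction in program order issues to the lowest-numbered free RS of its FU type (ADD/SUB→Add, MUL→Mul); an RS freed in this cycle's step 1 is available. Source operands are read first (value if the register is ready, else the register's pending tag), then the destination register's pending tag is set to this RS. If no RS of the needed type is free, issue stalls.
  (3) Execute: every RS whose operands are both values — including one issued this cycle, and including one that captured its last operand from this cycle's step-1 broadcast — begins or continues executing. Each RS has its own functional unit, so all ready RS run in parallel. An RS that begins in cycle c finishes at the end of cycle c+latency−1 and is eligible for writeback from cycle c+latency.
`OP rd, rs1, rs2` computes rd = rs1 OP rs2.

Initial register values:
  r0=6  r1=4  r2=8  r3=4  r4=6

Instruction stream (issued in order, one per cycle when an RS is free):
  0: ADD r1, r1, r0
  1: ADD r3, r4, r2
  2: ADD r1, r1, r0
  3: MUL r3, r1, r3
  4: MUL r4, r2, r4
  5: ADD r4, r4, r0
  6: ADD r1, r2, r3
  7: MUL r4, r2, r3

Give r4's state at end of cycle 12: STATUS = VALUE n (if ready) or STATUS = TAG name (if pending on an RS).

STATUS = TAG Mul2

cycle 1: issue ADD r1<-Add1 // r0:6,r1:Add1,r2:8,r3:4,r4:6
cycle 2: issue ADD r3<-Add2 // r0:6,r1:Add1,r2:8,r3:Add2,r4:6
cycle 3: issue ADD r1<-Add3 // r0:6,r1:Add3,r2:8,r3:Add2,r4:6
cycle 4: CDB Add1=10; issue MUL r3<-Mul1 // r0:6,r1:Add3,r2:8,r3:Mul1,r4:6
cycle 5: CDB Add2=14; issue MUL r4<-Mul2 // r0:6,r1:Add3,r2:8,r3:Mul1,r4:Mul2
cycle 6: issue ADD r4<-Add1 // r0:6,r1:Add3,r2:8,r3:Mul1,r4:Add1
cycle 7: CDB Add3=16; issue ADD r1<-Add2 // r0:6,r1:Add2,r2:8,r3:Mul1,r4:Add1
cycle 8: stall // r0:6,r1:Add2,r2:8,r3:Mul1,r4:Add1
cycle 9: stall // r0:6,r1:Add2,r2:8,r3:Mul1,r4:Add1
cycle 10: CDB Mul2=48; issue MUL r4<-Mul2 // r0:6,r1:Add2,r2:8,r3:Mul1,r4:Mul2
cycle 11: - // r0:6,r1:Add2,r2:8,r3:Mul1,r4:Mul2
cycle 12: CDB Mul1=224 // r0:6,r1:Add2,r2:8,r3:224,r4:Mul2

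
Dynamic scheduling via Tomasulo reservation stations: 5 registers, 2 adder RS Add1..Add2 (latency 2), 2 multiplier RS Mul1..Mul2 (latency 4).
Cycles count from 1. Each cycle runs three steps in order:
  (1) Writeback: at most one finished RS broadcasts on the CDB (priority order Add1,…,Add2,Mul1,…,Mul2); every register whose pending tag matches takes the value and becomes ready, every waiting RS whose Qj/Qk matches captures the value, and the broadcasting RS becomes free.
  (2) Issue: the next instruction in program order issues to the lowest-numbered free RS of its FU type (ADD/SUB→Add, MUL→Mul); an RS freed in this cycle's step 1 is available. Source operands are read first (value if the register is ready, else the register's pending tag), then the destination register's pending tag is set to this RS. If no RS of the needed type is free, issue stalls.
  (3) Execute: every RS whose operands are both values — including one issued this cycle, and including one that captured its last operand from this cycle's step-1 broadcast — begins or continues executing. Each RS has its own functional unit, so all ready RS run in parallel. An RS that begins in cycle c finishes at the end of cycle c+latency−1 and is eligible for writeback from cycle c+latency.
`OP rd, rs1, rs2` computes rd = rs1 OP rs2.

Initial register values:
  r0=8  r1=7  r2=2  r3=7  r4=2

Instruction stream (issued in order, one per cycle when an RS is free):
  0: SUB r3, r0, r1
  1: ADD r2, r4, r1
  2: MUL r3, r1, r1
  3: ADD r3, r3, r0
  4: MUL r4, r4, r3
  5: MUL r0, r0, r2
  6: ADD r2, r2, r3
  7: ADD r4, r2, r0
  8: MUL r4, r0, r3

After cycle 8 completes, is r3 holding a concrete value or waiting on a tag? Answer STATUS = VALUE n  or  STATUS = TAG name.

STATUS = TAG Add1

  c1: issue SUB r3<-Add1  regs: r0:8,r1:7,r2:2,r3:Add1,r4:2
  c2: issue ADD r2<-Add2  regs: r0:8,r1:7,r2:Add2,r3:Add1,r4:2
  c3: CDB Add1=1; issue MUL r3<-Mul1  regs: r0:8,r1:7,r2:Add2,r3:Mul1,r4:2
  c4: CDB Add2=9; issue ADD r3<-Add1  regs: r0:8,r1:7,r2:9,r3:Add1,r4:2
  c5: issue MUL r4<-Mul2  regs: r0:8,r1:7,r2:9,r3:Add1,r4:Mul2
  c6: stall  regs: r0:8,r1:7,r2:9,r3:Add1,r4:Mul2
  c7: CDB Mul1=49; issue MUL r0<-Mul1  regs: r0:Mul1,r1:7,r2:9,r3:Add1,r4:Mul2
  c8: issue ADD r2<-Add2  regs: r0:Mul1,r1:7,r2:Add2,r3:Add1,r4:Mul2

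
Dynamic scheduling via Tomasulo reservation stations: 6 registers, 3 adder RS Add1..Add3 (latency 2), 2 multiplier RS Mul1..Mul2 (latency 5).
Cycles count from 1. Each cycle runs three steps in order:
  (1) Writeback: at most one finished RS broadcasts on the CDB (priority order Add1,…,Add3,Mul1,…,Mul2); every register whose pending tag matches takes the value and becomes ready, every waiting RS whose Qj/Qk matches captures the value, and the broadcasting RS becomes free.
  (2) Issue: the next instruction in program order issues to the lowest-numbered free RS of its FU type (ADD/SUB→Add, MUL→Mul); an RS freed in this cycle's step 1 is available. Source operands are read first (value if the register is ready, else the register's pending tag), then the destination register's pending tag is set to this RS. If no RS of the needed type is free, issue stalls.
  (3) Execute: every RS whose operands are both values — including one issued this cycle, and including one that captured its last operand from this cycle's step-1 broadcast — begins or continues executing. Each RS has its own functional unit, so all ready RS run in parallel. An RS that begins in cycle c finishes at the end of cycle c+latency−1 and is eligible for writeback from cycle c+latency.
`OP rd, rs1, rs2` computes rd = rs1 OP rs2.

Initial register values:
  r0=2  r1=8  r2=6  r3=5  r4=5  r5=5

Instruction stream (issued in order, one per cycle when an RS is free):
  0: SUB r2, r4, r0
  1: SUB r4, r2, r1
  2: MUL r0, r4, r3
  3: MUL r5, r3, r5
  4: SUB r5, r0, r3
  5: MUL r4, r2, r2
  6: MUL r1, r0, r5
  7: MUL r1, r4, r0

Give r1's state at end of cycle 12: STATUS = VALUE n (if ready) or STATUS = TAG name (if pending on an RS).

STATUS = TAG Mul1

c1: issue SUB r2<-Add1 | r0:2,r1:8,r2:Add1,r3:5,r4:5,r5:5
c2: issue SUB r4<-Add2 | r0:2,r1:8,r2:Add1,r3:5,r4:Add2,r5:5
c3: CDB Add1=3; issue MUL r0<-Mul1 | r0:Mul1,r1:8,r2:3,r3:5,r4:Add2,r5:5
c4: issue MUL r5<-Mul2 | r0:Mul1,r1:8,r2:3,r3:5,r4:Add2,r5:Mul2
c5: CDB Add2=-5; issue SUB r5<-Add1 | r0:Mul1,r1:8,r2:3,r3:5,r4:-5,r5:Add1
c6: stall | r0:Mul1,r1:8,r2:3,r3:5,r4:-5,r5:Add1
c7: stall | r0:Mul1,r1:8,r2:3,r3:5,r4:-5,r5:Add1
c8: stall | r0:Mul1,r1:8,r2:3,r3:5,r4:-5,r5:Add1
c9: CDB Mul2=25; issue MUL r4<-Mul2 | r0:Mul1,r1:8,r2:3,r3:5,r4:Mul2,r5:Add1
c10: CDB Mul1=-25; issue MUL r1<-Mul1 | r0:-25,r1:Mul1,r2:3,r3:5,r4:Mul2,r5:Add1
c11: stall | r0:-25,r1:Mul1,r2:3,r3:5,r4:Mul2,r5:Add1
c12: CDB Add1=-30; stall | r0:-25,r1:Mul1,r2:3,r3:5,r4:Mul2,r5:-30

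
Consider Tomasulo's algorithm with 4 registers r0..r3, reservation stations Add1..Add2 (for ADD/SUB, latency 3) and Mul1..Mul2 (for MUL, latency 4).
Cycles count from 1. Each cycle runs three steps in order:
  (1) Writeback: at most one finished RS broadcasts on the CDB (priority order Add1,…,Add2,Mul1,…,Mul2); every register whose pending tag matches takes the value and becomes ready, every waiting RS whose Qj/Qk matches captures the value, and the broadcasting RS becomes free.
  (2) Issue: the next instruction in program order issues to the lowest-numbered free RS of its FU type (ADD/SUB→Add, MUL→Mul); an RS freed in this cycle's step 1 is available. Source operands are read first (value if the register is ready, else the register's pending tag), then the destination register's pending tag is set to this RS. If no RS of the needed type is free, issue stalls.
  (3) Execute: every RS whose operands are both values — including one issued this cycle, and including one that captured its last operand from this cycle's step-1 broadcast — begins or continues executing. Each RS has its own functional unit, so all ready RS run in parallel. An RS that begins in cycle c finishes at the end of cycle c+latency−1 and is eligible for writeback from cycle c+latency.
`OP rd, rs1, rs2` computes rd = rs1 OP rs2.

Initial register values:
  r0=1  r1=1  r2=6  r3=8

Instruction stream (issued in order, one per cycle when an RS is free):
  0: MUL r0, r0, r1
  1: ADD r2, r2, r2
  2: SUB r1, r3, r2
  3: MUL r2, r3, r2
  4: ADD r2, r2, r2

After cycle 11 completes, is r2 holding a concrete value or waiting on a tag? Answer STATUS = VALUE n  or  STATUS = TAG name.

c1: issue MUL r0<-Mul1 | r0:Mul1,r1:1,r2:6,r3:8
c2: issue ADD r2<-Add1 | r0:Mul1,r1:1,r2:Add1,r3:8
c3: issue SUB r1<-Add2 | r0:Mul1,r1:Add2,r2:Add1,r3:8
c4: issue MUL r2<-Mul2 | r0:Mul1,r1:Add2,r2:Mul2,r3:8
c5: CDB Add1=12; issue ADD r2<-Add1 | r0:Mul1,r1:Add2,r2:Add1,r3:8
c6: CDB Mul1=1 | r0:1,r1:Add2,r2:Add1,r3:8
c7: - | r0:1,r1:Add2,r2:Add1,r3:8
c8: CDB Add2=-4 | r0:1,r1:-4,r2:Add1,r3:8
c9: CDB Mul2=96 | r0:1,r1:-4,r2:Add1,r3:8
c10: - | r0:1,r1:-4,r2:Add1,r3:8
c11: - | r0:1,r1:-4,r2:Add1,r3:8

STATUS = TAG Add1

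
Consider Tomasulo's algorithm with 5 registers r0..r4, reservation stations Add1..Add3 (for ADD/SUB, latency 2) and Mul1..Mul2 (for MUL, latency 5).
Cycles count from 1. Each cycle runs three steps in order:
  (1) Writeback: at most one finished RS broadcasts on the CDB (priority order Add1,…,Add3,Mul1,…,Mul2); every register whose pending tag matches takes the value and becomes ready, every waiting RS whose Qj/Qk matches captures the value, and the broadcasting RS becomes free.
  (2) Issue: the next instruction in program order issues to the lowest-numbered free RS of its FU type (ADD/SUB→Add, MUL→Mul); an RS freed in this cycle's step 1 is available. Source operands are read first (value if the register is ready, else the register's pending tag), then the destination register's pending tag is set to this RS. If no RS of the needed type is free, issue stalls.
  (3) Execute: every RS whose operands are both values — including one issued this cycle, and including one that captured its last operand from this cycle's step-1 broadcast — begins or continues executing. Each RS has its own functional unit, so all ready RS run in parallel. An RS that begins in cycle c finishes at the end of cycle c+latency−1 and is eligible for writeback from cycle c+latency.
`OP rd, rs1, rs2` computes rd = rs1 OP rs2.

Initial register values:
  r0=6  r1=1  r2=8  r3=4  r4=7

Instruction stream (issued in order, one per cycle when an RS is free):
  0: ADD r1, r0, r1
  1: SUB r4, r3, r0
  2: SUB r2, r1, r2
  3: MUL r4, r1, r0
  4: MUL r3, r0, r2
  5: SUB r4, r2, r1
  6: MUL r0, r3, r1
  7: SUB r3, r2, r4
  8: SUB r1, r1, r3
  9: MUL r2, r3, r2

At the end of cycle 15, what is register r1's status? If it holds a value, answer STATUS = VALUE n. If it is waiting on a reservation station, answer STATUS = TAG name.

STATUS = VALUE 0

cycle 1: issue ADD r1<-Add1 // r0:6,r1:Add1,r2:8,r3:4,r4:7
cycle 2: issue SUB r4<-Add2 // r0:6,r1:Add1,r2:8,r3:4,r4:Add2
cycle 3: CDB Add1=7; issue SUB r2<-Add1 // r0:6,r1:7,r2:Add1,r3:4,r4:Add2
cycle 4: CDB Add2=-2; issue MUL r4<-Mul1 // r0:6,r1:7,r2:Add1,r3:4,r4:Mul1
cycle 5: CDB Add1=-1; issue MUL r3<-Mul2 // r0:6,r1:7,r2:-1,r3:Mul2,r4:Mul1
cycle 6: issue SUB r4<-Add1 // r0:6,r1:7,r2:-1,r3:Mul2,r4:Add1
cycle 7: stall // r0:6,r1:7,r2:-1,r3:Mul2,r4:Add1
cycle 8: CDB Add1=-8; stall // r0:6,r1:7,r2:-1,r3:Mul2,r4:-8
cycle 9: CDB Mul1=42; issue MUL r0<-Mul1 // r0:Mul1,r1:7,r2:-1,r3:Mul2,r4:-8
cycle 10: CDB Mul2=-6; issue SUB r3<-Add1 // r0:Mul1,r1:7,r2:-1,r3:Add1,r4:-8
cycle 11: issue SUB r1<-Add2 // r0:Mul1,r1:Add2,r2:-1,r3:Add1,r4:-8
cycle 12: CDB Add1=7; issue MUL r2<-Mul2 // r0:Mul1,r1:Add2,r2:Mul2,r3:7,r4:-8
cycle 13: - // r0:Mul1,r1:Add2,r2:Mul2,r3:7,r4:-8
cycle 14: CDB Add2=0 // r0:Mul1,r1:0,r2:Mul2,r3:7,r4:-8
cycle 15: CDB Mul1=-42 // r0:-42,r1:0,r2:Mul2,r3:7,r4:-8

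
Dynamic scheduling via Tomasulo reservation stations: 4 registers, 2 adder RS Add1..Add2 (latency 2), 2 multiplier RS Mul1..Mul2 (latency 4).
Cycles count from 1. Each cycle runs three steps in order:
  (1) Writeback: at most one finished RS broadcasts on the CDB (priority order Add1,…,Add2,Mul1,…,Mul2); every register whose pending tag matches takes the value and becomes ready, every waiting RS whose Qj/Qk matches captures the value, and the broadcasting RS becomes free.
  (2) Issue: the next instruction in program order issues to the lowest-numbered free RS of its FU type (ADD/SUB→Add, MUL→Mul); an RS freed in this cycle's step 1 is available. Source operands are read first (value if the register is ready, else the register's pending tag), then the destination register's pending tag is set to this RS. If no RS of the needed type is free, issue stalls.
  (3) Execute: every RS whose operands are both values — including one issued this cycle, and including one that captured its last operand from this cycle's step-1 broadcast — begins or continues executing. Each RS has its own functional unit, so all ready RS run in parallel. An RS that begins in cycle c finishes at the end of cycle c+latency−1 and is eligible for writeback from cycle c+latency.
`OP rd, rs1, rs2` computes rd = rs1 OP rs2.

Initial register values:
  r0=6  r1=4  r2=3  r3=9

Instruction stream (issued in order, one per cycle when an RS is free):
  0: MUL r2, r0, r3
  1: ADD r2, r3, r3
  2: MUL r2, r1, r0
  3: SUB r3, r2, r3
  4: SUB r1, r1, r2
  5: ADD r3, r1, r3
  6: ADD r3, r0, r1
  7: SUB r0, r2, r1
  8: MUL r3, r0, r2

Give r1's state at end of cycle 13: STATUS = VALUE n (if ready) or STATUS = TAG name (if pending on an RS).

cycle 1: issue MUL r2<-Mul1 // r0:6,r1:4,r2:Mul1,r3:9
cycle 2: issue ADD r2<-Add1 // r0:6,r1:4,r2:Add1,r3:9
cycle 3: issue MUL r2<-Mul2 // r0:6,r1:4,r2:Mul2,r3:9
cycle 4: CDB Add1=18; issue SUB r3<-Add1 // r0:6,r1:4,r2:Mul2,r3:Add1
cycle 5: CDB Mul1=54; issue SUB r1<-Add2 // r0:6,r1:Add2,r2:Mul2,r3:Add1
cycle 6: stall // r0:6,r1:Add2,r2:Mul2,r3:Add1
cycle 7: CDB Mul2=24; stall // r0:6,r1:Add2,r2:24,r3:Add1
cycle 8: stall // r0:6,r1:Add2,r2:24,r3:Add1
cycle 9: CDB Add1=15; issue ADD r3<-Add1 // r0:6,r1:Add2,r2:24,r3:Add1
cycle 10: CDB Add2=-20; issue ADD r3<-Add2 // r0:6,r1:-20,r2:24,r3:Add2
cycle 11: stall // r0:6,r1:-20,r2:24,r3:Add2
cycle 12: CDB Add1=-5; issue SUB r0<-Add1 // r0:Add1,r1:-20,r2:24,r3:Add2
cycle 13: CDB Add2=-14; issue MUL r3<-Mul1 // r0:Add1,r1:-20,r2:24,r3:Mul1

STATUS = VALUE -20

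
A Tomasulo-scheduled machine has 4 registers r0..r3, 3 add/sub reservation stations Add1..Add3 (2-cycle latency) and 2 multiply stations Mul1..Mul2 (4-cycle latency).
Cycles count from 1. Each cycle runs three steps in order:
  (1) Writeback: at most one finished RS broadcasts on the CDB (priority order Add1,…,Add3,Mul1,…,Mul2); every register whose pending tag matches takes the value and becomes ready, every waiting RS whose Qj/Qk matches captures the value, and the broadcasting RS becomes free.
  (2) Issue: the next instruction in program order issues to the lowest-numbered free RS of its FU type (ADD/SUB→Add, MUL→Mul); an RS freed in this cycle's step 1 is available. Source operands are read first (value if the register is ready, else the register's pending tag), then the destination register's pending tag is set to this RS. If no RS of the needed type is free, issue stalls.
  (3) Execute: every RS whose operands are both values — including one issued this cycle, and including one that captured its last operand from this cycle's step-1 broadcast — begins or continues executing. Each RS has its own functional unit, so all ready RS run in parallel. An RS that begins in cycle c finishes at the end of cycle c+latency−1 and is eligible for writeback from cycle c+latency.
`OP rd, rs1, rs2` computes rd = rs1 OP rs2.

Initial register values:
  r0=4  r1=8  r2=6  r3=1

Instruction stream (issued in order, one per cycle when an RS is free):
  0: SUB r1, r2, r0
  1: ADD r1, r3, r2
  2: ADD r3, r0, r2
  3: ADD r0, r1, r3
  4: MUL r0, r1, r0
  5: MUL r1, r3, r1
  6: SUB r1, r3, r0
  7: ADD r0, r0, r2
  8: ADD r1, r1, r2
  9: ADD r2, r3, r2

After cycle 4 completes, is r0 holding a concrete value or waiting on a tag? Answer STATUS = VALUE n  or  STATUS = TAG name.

  c1: issue SUB r1<-Add1  regs: r0:4,r1:Add1,r2:6,r3:1
  c2: issue ADD r1<-Add2  regs: r0:4,r1:Add2,r2:6,r3:1
  c3: CDB Add1=2; issue ADD r3<-Add1  regs: r0:4,r1:Add2,r2:6,r3:Add1
  c4: CDB Add2=7; issue ADD r0<-Add2  regs: r0:Add2,r1:7,r2:6,r3:Add1

STATUS = TAG Add2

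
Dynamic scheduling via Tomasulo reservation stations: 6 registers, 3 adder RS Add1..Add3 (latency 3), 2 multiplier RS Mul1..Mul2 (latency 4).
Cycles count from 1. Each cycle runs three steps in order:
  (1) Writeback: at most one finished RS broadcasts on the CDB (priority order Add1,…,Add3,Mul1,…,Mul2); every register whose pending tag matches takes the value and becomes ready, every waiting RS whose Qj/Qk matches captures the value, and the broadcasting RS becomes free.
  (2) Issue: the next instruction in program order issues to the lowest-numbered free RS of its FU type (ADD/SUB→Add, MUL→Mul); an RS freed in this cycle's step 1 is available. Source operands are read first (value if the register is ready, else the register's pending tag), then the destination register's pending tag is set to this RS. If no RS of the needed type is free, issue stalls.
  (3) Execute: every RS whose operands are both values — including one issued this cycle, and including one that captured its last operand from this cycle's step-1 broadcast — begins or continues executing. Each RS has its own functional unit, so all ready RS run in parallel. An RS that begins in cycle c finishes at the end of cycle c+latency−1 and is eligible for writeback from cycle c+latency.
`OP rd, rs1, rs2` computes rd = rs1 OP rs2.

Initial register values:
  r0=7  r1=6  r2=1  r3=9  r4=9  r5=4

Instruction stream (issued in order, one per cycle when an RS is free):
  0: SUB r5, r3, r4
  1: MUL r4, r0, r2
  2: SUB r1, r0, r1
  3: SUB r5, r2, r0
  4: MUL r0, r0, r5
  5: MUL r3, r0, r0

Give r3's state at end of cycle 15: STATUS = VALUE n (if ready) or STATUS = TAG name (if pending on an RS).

cycle 1: issue SUB r5<-Add1 // r0:7,r1:6,r2:1,r3:9,r4:9,r5:Add1
cycle 2: issue MUL r4<-Mul1 // r0:7,r1:6,r2:1,r3:9,r4:Mul1,r5:Add1
cycle 3: issue SUB r1<-Add2 // r0:7,r1:Add2,r2:1,r3:9,r4:Mul1,r5:Add1
cycle 4: CDB Add1=0; issue SUB r5<-Add1 // r0:7,r1:Add2,r2:1,r3:9,r4:Mul1,r5:Add1
cycle 5: issue MUL r0<-Mul2 // r0:Mul2,r1:Add2,r2:1,r3:9,r4:Mul1,r5:Add1
cycle 6: CDB Add2=1; stall // r0:Mul2,r1:1,r2:1,r3:9,r4:Mul1,r5:Add1
cycle 7: CDB Add1=-6; stall // r0:Mul2,r1:1,r2:1,r3:9,r4:Mul1,r5:-6
cycle 8: CDB Mul1=7; issue MUL r3<-Mul1 // r0:Mul2,r1:1,r2:1,r3:Mul1,r4:7,r5:-6
cycle 9: - // r0:Mul2,r1:1,r2:1,r3:Mul1,r4:7,r5:-6
cycle 10: - // r0:Mul2,r1:1,r2:1,r3:Mul1,r4:7,r5:-6
cycle 11: CDB Mul2=-42 // r0:-42,r1:1,r2:1,r3:Mul1,r4:7,r5:-6
cycle 12: - // r0:-42,r1:1,r2:1,r3:Mul1,r4:7,r5:-6
cycle 13: - // r0:-42,r1:1,r2:1,r3:Mul1,r4:7,r5:-6
cycle 14: - // r0:-42,r1:1,r2:1,r3:Mul1,r4:7,r5:-6
cycle 15: CDB Mul1=1764 // r0:-42,r1:1,r2:1,r3:1764,r4:7,r5:-6

STATUS = VALUE 1764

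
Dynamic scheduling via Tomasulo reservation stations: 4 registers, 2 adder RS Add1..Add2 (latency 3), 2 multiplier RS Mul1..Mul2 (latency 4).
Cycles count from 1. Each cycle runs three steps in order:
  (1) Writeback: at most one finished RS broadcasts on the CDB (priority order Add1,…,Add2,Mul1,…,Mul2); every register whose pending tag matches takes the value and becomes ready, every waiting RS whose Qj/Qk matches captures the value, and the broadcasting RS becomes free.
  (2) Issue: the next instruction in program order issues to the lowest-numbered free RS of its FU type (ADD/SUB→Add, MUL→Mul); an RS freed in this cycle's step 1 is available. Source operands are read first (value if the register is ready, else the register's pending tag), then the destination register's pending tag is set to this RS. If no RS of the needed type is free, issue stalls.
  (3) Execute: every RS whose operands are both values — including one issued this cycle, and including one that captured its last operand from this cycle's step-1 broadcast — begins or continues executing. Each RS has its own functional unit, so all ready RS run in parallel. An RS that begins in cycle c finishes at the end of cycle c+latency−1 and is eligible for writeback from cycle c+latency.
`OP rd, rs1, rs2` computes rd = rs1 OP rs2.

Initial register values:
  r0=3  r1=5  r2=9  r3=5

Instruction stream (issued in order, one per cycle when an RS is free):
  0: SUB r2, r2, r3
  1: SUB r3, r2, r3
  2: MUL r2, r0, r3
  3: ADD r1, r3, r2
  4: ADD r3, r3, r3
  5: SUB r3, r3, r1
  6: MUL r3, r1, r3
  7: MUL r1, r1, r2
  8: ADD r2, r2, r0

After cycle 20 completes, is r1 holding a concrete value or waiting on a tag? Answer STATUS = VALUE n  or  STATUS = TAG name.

STATUS = VALUE 12

  c1: issue SUB r2<-Add1  regs: r0:3,r1:5,r2:Add1,r3:5
  c2: issue SUB r3<-Add2  regs: r0:3,r1:5,r2:Add1,r3:Add2
  c3: issue MUL r2<-Mul1  regs: r0:3,r1:5,r2:Mul1,r3:Add2
  c4: CDB Add1=4; issue ADD r1<-Add1  regs: r0:3,r1:Add1,r2:Mul1,r3:Add2
  c5: stall  regs: r0:3,r1:Add1,r2:Mul1,r3:Add2
  c6: stall  regs: r0:3,r1:Add1,r2:Mul1,r3:Add2
  c7: CDB Add2=-1; issue ADD r3<-Add2  regs: r0:3,r1:Add1,r2:Mul1,r3:Add2
  c8: stall  regs: r0:3,r1:Add1,r2:Mul1,r3:Add2
  c9: stall  regs: r0:3,r1:Add1,r2:Mul1,r3:Add2
  c10: CDB Add2=-2; issue SUB r3<-Add2  regs: r0:3,r1:Add1,r2:Mul1,r3:Add2
  c11: CDB Mul1=-3; issue MUL r3<-Mul1  regs: r0:3,r1:Add1,r2:-3,r3:Mul1
  c12: issue MUL r1<-Mul2  regs: r0:3,r1:Mul2,r2:-3,r3:Mul1
  c13: stall  regs: r0:3,r1:Mul2,r2:-3,r3:Mul1
  c14: CDB Add1=-4; issue ADD r2<-Add1  regs: r0:3,r1:Mul2,r2:Add1,r3:Mul1
  c15: -  regs: r0:3,r1:Mul2,r2:Add1,r3:Mul1
  c16: -  regs: r0:3,r1:Mul2,r2:Add1,r3:Mul1
  c17: CDB Add1=0  regs: r0:3,r1:Mul2,r2:0,r3:Mul1
  c18: CDB Add2=2  regs: r0:3,r1:Mul2,r2:0,r3:Mul1
  c19: CDB Mul2=12  regs: r0:3,r1:12,r2:0,r3:Mul1
  c20: -  regs: r0:3,r1:12,r2:0,r3:Mul1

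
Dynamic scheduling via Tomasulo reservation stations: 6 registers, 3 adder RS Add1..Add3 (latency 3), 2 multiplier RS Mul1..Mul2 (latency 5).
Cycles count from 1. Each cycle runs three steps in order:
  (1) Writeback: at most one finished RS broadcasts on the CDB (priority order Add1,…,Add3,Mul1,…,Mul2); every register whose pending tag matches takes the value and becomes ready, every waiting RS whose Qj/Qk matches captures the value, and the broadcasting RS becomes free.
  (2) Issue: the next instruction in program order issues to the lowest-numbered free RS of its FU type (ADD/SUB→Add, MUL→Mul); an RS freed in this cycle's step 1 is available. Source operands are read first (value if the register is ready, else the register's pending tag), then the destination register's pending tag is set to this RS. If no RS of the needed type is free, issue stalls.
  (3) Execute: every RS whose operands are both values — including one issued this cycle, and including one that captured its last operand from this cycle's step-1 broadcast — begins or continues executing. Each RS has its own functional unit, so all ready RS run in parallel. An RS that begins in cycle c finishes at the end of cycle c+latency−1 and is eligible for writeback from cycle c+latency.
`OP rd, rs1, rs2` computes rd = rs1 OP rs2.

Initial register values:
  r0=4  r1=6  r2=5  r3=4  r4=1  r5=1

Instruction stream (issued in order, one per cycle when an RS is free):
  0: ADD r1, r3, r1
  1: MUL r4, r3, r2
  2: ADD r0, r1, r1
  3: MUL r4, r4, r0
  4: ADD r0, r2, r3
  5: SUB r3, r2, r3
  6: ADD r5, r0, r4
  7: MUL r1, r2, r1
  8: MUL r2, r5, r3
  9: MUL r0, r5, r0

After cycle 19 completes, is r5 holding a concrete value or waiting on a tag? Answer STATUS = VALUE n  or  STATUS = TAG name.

STATUS = VALUE 409

c1: issue ADD r1<-Add1 | r0:4,r1:Add1,r2:5,r3:4,r4:1,r5:1
c2: issue MUL r4<-Mul1 | r0:4,r1:Add1,r2:5,r3:4,r4:Mul1,r5:1
c3: issue ADD r0<-Add2 | r0:Add2,r1:Add1,r2:5,r3:4,r4:Mul1,r5:1
c4: CDB Add1=10; issue MUL r4<-Mul2 | r0:Add2,r1:10,r2:5,r3:4,r4:Mul2,r5:1
c5: issue ADD r0<-Add1 | r0:Add1,r1:10,r2:5,r3:4,r4:Mul2,r5:1
c6: issue SUB r3<-Add3 | r0:Add1,r1:10,r2:5,r3:Add3,r4:Mul2,r5:1
c7: CDB Add2=20; issue ADD r5<-Add2 | r0:Add1,r1:10,r2:5,r3:Add3,r4:Mul2,r5:Add2
c8: CDB Add1=9; stall | r0:9,r1:10,r2:5,r3:Add3,r4:Mul2,r5:Add2
c9: CDB Add3=1; stall | r0:9,r1:10,r2:5,r3:1,r4:Mul2,r5:Add2
c10: CDB Mul1=20; issue MUL r1<-Mul1 | r0:9,r1:Mul1,r2:5,r3:1,r4:Mul2,r5:Add2
c11: stall | r0:9,r1:Mul1,r2:5,r3:1,r4:Mul2,r5:Add2
c12: stall | r0:9,r1:Mul1,r2:5,r3:1,r4:Mul2,r5:Add2
c13: stall | r0:9,r1:Mul1,r2:5,r3:1,r4:Mul2,r5:Add2
c14: stall | r0:9,r1:Mul1,r2:5,r3:1,r4:Mul2,r5:Add2
c15: CDB Mul1=50; issue MUL r2<-Mul1 | r0:9,r1:50,r2:Mul1,r3:1,r4:Mul2,r5:Add2
c16: CDB Mul2=400; issue MUL r0<-Mul2 | r0:Mul2,r1:50,r2:Mul1,r3:1,r4:400,r5:Add2
c17: - | r0:Mul2,r1:50,r2:Mul1,r3:1,r4:400,r5:Add2
c18: - | r0:Mul2,r1:50,r2:Mul1,r3:1,r4:400,r5:Add2
c19: CDB Add2=409 | r0:Mul2,r1:50,r2:Mul1,r3:1,r4:400,r5:409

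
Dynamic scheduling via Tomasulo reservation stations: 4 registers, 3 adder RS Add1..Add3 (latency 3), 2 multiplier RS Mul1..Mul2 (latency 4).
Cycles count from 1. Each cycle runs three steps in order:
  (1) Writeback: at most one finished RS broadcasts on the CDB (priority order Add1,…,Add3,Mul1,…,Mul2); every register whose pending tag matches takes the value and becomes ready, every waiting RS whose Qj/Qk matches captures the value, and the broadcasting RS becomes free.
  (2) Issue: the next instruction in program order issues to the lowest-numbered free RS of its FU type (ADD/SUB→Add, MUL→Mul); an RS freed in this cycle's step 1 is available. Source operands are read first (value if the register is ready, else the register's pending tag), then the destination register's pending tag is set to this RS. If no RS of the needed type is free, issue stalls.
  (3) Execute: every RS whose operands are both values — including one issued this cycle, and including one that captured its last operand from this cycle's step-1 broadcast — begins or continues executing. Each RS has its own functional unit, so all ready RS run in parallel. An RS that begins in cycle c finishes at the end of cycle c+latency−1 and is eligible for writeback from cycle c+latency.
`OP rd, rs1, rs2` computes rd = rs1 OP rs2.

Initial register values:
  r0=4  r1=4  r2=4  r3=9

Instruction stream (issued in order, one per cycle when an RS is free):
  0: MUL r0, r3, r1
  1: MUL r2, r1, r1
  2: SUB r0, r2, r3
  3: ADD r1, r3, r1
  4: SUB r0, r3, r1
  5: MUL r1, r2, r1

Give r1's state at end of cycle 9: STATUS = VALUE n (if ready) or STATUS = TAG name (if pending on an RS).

STATUS = TAG Mul1

c1: issue MUL r0<-Mul1 | r0:Mul1,r1:4,r2:4,r3:9
c2: issue MUL r2<-Mul2 | r0:Mul1,r1:4,r2:Mul2,r3:9
c3: issue SUB r0<-Add1 | r0:Add1,r1:4,r2:Mul2,r3:9
c4: issue ADD r1<-Add2 | r0:Add1,r1:Add2,r2:Mul2,r3:9
c5: CDB Mul1=36; issue SUB r0<-Add3 | r0:Add3,r1:Add2,r2:Mul2,r3:9
c6: CDB Mul2=16; issue MUL r1<-Mul1 | r0:Add3,r1:Mul1,r2:16,r3:9
c7: CDB Add2=13 | r0:Add3,r1:Mul1,r2:16,r3:9
c8: - | r0:Add3,r1:Mul1,r2:16,r3:9
c9: CDB Add1=7 | r0:Add3,r1:Mul1,r2:16,r3:9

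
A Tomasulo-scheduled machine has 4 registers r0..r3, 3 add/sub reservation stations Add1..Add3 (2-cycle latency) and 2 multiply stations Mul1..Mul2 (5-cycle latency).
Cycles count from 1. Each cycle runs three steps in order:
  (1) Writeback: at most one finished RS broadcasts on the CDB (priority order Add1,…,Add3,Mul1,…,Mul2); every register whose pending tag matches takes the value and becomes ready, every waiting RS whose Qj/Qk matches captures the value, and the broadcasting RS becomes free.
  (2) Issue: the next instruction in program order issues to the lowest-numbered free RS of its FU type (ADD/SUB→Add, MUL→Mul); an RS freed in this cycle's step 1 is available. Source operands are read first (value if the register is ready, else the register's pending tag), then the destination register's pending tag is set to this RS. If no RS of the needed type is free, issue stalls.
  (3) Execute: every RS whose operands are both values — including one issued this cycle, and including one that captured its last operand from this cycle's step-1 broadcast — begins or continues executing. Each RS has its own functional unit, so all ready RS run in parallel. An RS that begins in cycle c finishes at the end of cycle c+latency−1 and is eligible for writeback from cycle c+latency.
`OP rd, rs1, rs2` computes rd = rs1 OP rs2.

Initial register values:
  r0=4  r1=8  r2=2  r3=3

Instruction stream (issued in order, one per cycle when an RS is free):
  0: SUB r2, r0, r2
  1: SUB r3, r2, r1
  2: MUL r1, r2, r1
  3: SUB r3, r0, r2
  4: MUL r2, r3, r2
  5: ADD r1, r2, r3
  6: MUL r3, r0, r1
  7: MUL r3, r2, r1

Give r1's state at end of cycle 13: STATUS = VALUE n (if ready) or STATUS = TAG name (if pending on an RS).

cycle 1: issue SUB r2<-Add1 // r0:4,r1:8,r2:Add1,r3:3
cycle 2: issue SUB r3<-Add2 // r0:4,r1:8,r2:Add1,r3:Add2
cycle 3: CDB Add1=2; issue MUL r1<-Mul1 // r0:4,r1:Mul1,r2:2,r3:Add2
cycle 4: issue SUB r3<-Add1 // r0:4,r1:Mul1,r2:2,r3:Add1
cycle 5: CDB Add2=-6; issue MUL r2<-Mul2 // r0:4,r1:Mul1,r2:Mul2,r3:Add1
cycle 6: CDB Add1=2; issue ADD r1<-Add1 // r0:4,r1:Add1,r2:Mul2,r3:2
cycle 7: stall // r0:4,r1:Add1,r2:Mul2,r3:2
cycle 8: CDB Mul1=16; issue MUL r3<-Mul1 // r0:4,r1:Add1,r2:Mul2,r3:Mul1
cycle 9: stall // r0:4,r1:Add1,r2:Mul2,r3:Mul1
cycle 10: stall // r0:4,r1:Add1,r2:Mul2,r3:Mul1
cycle 11: CDB Mul2=4; issue MUL r3<-Mul2 // r0:4,r1:Add1,r2:4,r3:Mul2
cycle 12: - // r0:4,r1:Add1,r2:4,r3:Mul2
cycle 13: CDB Add1=6 // r0:4,r1:6,r2:4,r3:Mul2

STATUS = VALUE 6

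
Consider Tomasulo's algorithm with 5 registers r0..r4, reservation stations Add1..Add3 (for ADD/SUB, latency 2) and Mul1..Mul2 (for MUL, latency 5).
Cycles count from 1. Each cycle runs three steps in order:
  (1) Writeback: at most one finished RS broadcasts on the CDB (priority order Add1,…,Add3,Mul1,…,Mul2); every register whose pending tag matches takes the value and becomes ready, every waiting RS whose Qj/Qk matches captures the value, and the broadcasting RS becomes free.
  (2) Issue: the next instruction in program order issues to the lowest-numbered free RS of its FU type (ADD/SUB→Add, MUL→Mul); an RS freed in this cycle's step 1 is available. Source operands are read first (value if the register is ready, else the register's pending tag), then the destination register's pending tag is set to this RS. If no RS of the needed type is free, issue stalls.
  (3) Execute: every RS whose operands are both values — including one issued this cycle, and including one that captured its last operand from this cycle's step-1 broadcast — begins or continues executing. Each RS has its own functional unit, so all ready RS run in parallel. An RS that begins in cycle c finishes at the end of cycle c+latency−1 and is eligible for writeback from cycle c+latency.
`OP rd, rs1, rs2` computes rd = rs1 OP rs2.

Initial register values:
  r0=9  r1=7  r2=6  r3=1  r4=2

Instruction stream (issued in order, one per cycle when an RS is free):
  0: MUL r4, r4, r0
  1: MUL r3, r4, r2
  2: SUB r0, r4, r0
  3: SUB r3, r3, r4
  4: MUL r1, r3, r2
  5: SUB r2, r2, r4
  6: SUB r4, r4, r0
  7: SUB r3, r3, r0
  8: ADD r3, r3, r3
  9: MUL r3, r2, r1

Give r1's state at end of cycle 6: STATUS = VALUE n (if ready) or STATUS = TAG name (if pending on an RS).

cycle 1: issue MUL r4<-Mul1 // r0:9,r1:7,r2:6,r3:1,r4:Mul1
cycle 2: issue MUL r3<-Mul2 // r0:9,r1:7,r2:6,r3:Mul2,r4:Mul1
cycle 3: issue SUB r0<-Add1 // r0:Add1,r1:7,r2:6,r3:Mul2,r4:Mul1
cycle 4: issue SUB r3<-Add2 // r0:Add1,r1:7,r2:6,r3:Add2,r4:Mul1
cycle 5: stall // r0:Add1,r1:7,r2:6,r3:Add2,r4:Mul1
cycle 6: CDB Mul1=18; issue MUL r1<-Mul1 // r0:Add1,r1:Mul1,r2:6,r3:Add2,r4:18

STATUS = TAG Mul1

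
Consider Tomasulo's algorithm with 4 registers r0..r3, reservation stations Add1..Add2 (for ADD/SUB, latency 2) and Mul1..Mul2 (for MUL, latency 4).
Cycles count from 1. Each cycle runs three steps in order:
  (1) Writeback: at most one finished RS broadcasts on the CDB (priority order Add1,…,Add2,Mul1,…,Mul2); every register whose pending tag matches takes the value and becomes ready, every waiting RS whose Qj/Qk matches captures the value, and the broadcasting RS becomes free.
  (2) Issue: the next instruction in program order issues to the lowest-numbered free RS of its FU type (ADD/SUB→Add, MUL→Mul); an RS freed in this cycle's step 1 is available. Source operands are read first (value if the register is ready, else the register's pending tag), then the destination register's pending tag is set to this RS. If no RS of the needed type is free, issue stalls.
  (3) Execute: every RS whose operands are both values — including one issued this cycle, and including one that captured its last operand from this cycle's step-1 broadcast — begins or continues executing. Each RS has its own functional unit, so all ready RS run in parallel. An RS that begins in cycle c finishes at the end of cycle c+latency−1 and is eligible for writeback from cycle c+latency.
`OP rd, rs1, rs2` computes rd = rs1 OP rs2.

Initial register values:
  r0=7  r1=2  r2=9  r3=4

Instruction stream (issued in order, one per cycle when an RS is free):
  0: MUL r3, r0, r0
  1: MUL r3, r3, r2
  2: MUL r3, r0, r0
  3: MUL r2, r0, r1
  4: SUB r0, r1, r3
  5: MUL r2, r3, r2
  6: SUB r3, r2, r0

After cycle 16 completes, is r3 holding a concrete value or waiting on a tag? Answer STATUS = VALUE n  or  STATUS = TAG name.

cycle 1: issue MUL r3<-Mul1 // r0:7,r1:2,r2:9,r3:Mul1
cycle 2: issue MUL r3<-Mul2 // r0:7,r1:2,r2:9,r3:Mul2
cycle 3: stall // r0:7,r1:2,r2:9,r3:Mul2
cycle 4: stall // r0:7,r1:2,r2:9,r3:Mul2
cycle 5: CDB Mul1=49; issue MUL r3<-Mul1 // r0:7,r1:2,r2:9,r3:Mul1
cycle 6: stall // r0:7,r1:2,r2:9,r3:Mul1
cycle 7: stall // r0:7,r1:2,r2:9,r3:Mul1
cycle 8: stall // r0:7,r1:2,r2:9,r3:Mul1
cycle 9: CDB Mul1=49; issue MUL r2<-Mul1 // r0:7,r1:2,r2:Mul1,r3:49
cycle 10: CDB Mul2=441; issue SUB r0<-Add1 // r0:Add1,r1:2,r2:Mul1,r3:49
cycle 11: issue MUL r2<-Mul2 // r0:Add1,r1:2,r2:Mul2,r3:49
cycle 12: CDB Add1=-47; issue SUB r3<-Add1 // r0:-47,r1:2,r2:Mul2,r3:Add1
cycle 13: CDB Mul1=14 // r0:-47,r1:2,r2:Mul2,r3:Add1
cycle 14: - // r0:-47,r1:2,r2:Mul2,r3:Add1
cycle 15: - // r0:-47,r1:2,r2:Mul2,r3:Add1
cycle 16: - // r0:-47,r1:2,r2:Mul2,r3:Add1

STATUS = TAG Add1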